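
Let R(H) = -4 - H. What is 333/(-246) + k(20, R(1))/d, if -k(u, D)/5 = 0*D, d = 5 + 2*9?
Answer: -111/82 ≈ -1.3537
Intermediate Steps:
d = 23 (d = 5 + 18 = 23)
k(u, D) = 0 (k(u, D) = -0*D = -5*0 = 0)
333/(-246) + k(20, R(1))/d = 333/(-246) + 0/23 = 333*(-1/246) + 0*(1/23) = -111/82 + 0 = -111/82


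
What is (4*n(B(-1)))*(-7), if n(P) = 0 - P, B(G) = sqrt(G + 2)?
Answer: 28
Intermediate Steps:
B(G) = sqrt(2 + G)
n(P) = -P
(4*n(B(-1)))*(-7) = (4*(-sqrt(2 - 1)))*(-7) = (4*(-sqrt(1)))*(-7) = (4*(-1*1))*(-7) = (4*(-1))*(-7) = -4*(-7) = 28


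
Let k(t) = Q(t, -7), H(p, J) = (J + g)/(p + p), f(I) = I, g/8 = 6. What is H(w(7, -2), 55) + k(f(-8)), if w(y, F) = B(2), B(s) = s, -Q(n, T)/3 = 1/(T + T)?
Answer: 727/28 ≈ 25.964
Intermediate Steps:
g = 48 (g = 8*6 = 48)
Q(n, T) = -3/(2*T) (Q(n, T) = -3/(T + T) = -3*1/(2*T) = -3/(2*T))
w(y, F) = 2
H(p, J) = (48 + J)/(2*p) (H(p, J) = (J + 48)/(p + p) = (48 + J)/((2*p)) = (48 + J)*(1/(2*p)) = (48 + J)/(2*p))
k(t) = 3/14 (k(t) = -3/2/(-7) = -3/2*(-⅐) = 3/14)
H(w(7, -2), 55) + k(f(-8)) = (½)*(48 + 55)/2 + 3/14 = (½)*(½)*103 + 3/14 = 103/4 + 3/14 = 727/28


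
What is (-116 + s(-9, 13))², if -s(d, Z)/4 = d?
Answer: 6400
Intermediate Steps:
s(d, Z) = -4*d
(-116 + s(-9, 13))² = (-116 - 4*(-9))² = (-116 + 36)² = (-80)² = 6400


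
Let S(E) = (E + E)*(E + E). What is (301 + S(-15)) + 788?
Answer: 1989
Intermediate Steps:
S(E) = 4*E² (S(E) = (2*E)*(2*E) = 4*E²)
(301 + S(-15)) + 788 = (301 + 4*(-15)²) + 788 = (301 + 4*225) + 788 = (301 + 900) + 788 = 1201 + 788 = 1989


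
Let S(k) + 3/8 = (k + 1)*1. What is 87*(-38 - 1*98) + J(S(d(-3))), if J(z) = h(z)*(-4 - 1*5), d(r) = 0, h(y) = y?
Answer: -94701/8 ≈ -11838.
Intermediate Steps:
S(k) = 5/8 + k (S(k) = -3/8 + (k + 1)*1 = -3/8 + (1 + k)*1 = -3/8 + (1 + k) = 5/8 + k)
J(z) = -9*z (J(z) = z*(-4 - 1*5) = z*(-4 - 5) = z*(-9) = -9*z)
87*(-38 - 1*98) + J(S(d(-3))) = 87*(-38 - 1*98) - 9*(5/8 + 0) = 87*(-38 - 98) - 9*5/8 = 87*(-136) - 45/8 = -11832 - 45/8 = -94701/8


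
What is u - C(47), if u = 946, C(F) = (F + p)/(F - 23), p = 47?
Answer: 11305/12 ≈ 942.08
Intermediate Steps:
C(F) = (47 + F)/(-23 + F) (C(F) = (F + 47)/(F - 23) = (47 + F)/(-23 + F))
u - C(47) = 946 - (47 + 47)/(-23 + 47) = 946 - 94/24 = 946 - 1*47/12 = 946 - 47/12 = 11305/12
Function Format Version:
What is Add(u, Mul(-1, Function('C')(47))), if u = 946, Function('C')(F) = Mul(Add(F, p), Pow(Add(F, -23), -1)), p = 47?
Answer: Rational(11305, 12) ≈ 942.08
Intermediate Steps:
Function('C')(F) = Mul(Pow(Add(-23, F), -1), Add(47, F)) (Function('C')(F) = Mul(Add(F, 47), Pow(Add(F, -23), -1)) = Mul(Add(47, F), Pow(Add(-23, F), -1)) = Mul(Pow(Add(-23, F), -1), Add(47, F)))
Add(u, Mul(-1, Function('C')(47))) = Add(946, Mul(-1, Mul(Pow(Add(-23, 47), -1), Add(47, 47)))) = Add(946, Mul(-1, Mul(Pow(24, -1), 94))) = Add(946, Mul(-1, Mul(Rational(1, 24), 94))) = Add(946, Mul(-1, Rational(47, 12))) = Add(946, Rational(-47, 12)) = Rational(11305, 12)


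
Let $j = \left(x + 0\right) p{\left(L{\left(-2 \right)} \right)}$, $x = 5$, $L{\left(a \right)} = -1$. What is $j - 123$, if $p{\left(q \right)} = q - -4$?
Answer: $-108$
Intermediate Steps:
$p{\left(q \right)} = 4 + q$ ($p{\left(q \right)} = q + 4 = 4 + q$)
$j = 15$ ($j = \left(5 + 0\right) \left(4 - 1\right) = 5 \cdot 3 = 15$)
$j - 123 = 15 - 123 = -108$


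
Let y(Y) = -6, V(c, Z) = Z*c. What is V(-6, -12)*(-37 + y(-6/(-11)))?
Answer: -3096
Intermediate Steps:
V(-6, -12)*(-37 + y(-6/(-11))) = (-12*(-6))*(-37 - 6) = 72*(-43) = -3096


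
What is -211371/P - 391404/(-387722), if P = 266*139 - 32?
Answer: -11248990049/2387204354 ≈ -4.7122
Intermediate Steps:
P = 36942 (P = 36974 - 32 = 36942)
-211371/P - 391404/(-387722) = -211371/36942 - 391404/(-387722) = -211371*1/36942 - 391404*(-1/387722) = -70457/12314 + 195702/193861 = -11248990049/2387204354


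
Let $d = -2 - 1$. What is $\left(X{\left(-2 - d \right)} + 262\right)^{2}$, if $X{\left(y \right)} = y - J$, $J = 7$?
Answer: $65536$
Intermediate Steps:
$d = -3$ ($d = -2 - 1 = -3$)
$X{\left(y \right)} = -7 + y$ ($X{\left(y \right)} = y - 7 = -7 + y$)
$\left(X{\left(-2 - d \right)} + 262\right)^{2} = \left(\left(-7 - -1\right) + 262\right)^{2} = \left(\left(-7 + \left(-2 + 3\right)\right) + 262\right)^{2} = \left(\left(-7 + 1\right) + 262\right)^{2} = \left(-6 + 262\right)^{2} = 256^{2} = 65536$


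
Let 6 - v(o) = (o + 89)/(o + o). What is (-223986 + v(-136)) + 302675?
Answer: 21404993/272 ≈ 78695.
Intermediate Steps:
v(o) = 6 - (89 + o)/(2*o) (v(o) = 6 - (o + 89)/(o + o) = 6 - (89 + o)/(2*o))
(-223986 + v(-136)) + 302675 = (-223986 + (½)*(-89 + 11*(-136))/(-136)) + 302675 = (-223986 + (½)*(-1/136)*(-89 - 1496)) + 302675 = (-223986 + (½)*(-1/136)*(-1585)) + 302675 = (-223986 + 1585/272) + 302675 = -60922607/272 + 302675 = 21404993/272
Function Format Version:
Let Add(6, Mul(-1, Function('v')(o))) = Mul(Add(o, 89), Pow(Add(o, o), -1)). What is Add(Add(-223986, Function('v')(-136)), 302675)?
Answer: Rational(21404993, 272) ≈ 78695.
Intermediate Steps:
Function('v')(o) = Add(6, Mul(Rational(-1, 2), Pow(o, -1), Add(89, o))) (Function('v')(o) = Add(6, Mul(-1, Mul(Add(o, 89), Pow(Add(o, o), -1)))) = Add(6, Mul(-1, Mul(Add(89, o), Pow(Mul(2, o), -1)))) = Add(6, Mul(-1, Mul(Add(89, o), Mul(Rational(1, 2), Pow(o, -1))))) = Add(6, Mul(-1, Mul(Rational(1, 2), Pow(o, -1), Add(89, o)))) = Add(6, Mul(Rational(-1, 2), Pow(o, -1), Add(89, o))))
Add(Add(-223986, Function('v')(-136)), 302675) = Add(Add(-223986, Mul(Rational(1, 2), Pow(-136, -1), Add(-89, Mul(11, -136)))), 302675) = Add(Add(-223986, Mul(Rational(1, 2), Rational(-1, 136), Add(-89, -1496))), 302675) = Add(Add(-223986, Mul(Rational(1, 2), Rational(-1, 136), -1585)), 302675) = Add(Add(-223986, Rational(1585, 272)), 302675) = Add(Rational(-60922607, 272), 302675) = Rational(21404993, 272)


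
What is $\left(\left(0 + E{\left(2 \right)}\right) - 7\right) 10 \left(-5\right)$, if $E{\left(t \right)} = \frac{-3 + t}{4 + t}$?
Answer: $\frac{1075}{3} \approx 358.33$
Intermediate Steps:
$E{\left(t \right)} = \frac{-3 + t}{4 + t}$
$\left(\left(0 + E{\left(2 \right)}\right) - 7\right) 10 \left(-5\right) = \left(\left(0 + \frac{-3 + 2}{4 + 2}\right) - 7\right) 10 \left(-5\right) = \left(\left(0 + \frac{1}{6} \left(-1\right)\right) - 7\right) 10 \left(-5\right) = \left(\left(0 - \frac{1}{6}\right) - 7\right) 10 \left(-5\right) = \left(- \frac{1}{6} - 7\right) 10 \left(-5\right) = \left(- \frac{43}{6}\right) 10 \left(-5\right) = \left(- \frac{215}{3}\right) \left(-5\right) = \frac{1075}{3}$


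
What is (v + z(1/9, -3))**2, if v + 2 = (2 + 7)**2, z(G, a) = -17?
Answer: 3844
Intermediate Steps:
v = 79 (v = -2 + (2 + 7)**2 = -2 + 9**2 = -2 + 81 = 79)
(v + z(1/9, -3))**2 = (79 - 17)**2 = 62**2 = 3844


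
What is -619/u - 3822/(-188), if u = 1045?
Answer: 1938809/98230 ≈ 19.737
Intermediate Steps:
-619/u - 3822/(-188) = -619/1045 - 3822/(-188) = -619*1/1045 - 3822*(-1/188) = -619/1045 + 1911/94 = 1938809/98230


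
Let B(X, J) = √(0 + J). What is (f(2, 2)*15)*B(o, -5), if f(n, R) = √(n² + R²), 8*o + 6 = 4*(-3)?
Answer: 30*I*√10 ≈ 94.868*I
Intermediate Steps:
o = -9/4 (o = -¾ + (4*(-3))/8 = -¾ + (⅛)*(-12) = -¾ - 3/2 = -9/4 ≈ -2.2500)
B(X, J) = √J
f(n, R) = √(R² + n²)
(f(2, 2)*15)*B(o, -5) = (√(2² + 2²)*15)*√(-5) = (√(4 + 4)*15)*(I*√5) = (√8*15)*(I*√5) = ((2*√2)*15)*(I*√5) = (30*√2)*(I*√5) = 30*I*√10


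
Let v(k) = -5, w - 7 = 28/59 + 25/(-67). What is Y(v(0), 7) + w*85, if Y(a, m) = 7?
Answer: 2413791/3953 ≈ 610.62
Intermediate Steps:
w = 28072/3953 (w = 7 + (28/59 + 25/(-67)) = 7 + (28*(1/59) + 25*(-1/67)) = 7 + (28/59 - 25/67) = 7 + 401/3953 = 28072/3953 ≈ 7.1014)
Y(v(0), 7) + w*85 = 7 + (28072/3953)*85 = 7 + 2386120/3953 = 2413791/3953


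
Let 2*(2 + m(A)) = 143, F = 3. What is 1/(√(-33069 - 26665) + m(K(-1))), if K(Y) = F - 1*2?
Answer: 278/258257 - 4*I*√59734/258257 ≈ 0.0010764 - 0.0037855*I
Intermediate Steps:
K(Y) = 1 (K(Y) = 3 - 1*2 = 3 - 2 = 1)
m(A) = 139/2 (m(A) = -2 + (½)*143 = -2 + 143/2 = 139/2)
1/(√(-33069 - 26665) + m(K(-1))) = 1/(√(-33069 - 26665) + 139/2) = 1/(√(-59734) + 139/2) = 1/(I*√59734 + 139/2) = 1/(139/2 + I*√59734)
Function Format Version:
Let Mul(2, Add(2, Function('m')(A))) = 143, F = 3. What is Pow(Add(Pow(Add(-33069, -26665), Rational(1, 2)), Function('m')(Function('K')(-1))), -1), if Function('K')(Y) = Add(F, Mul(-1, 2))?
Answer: Add(Rational(278, 258257), Mul(Rational(-4, 258257), I, Pow(59734, Rational(1, 2)))) ≈ Add(0.0010764, Mul(-0.0037855, I))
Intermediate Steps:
Function('K')(Y) = 1 (Function('K')(Y) = Add(3, Mul(-1, 2)) = Add(3, -2) = 1)
Function('m')(A) = Rational(139, 2) (Function('m')(A) = Add(-2, Mul(Rational(1, 2), 143)) = Add(-2, Rational(143, 2)) = Rational(139, 2))
Pow(Add(Pow(Add(-33069, -26665), Rational(1, 2)), Function('m')(Function('K')(-1))), -1) = Pow(Add(Pow(Add(-33069, -26665), Rational(1, 2)), Rational(139, 2)), -1) = Pow(Add(Pow(-59734, Rational(1, 2)), Rational(139, 2)), -1) = Pow(Add(Mul(I, Pow(59734, Rational(1, 2))), Rational(139, 2)), -1) = Pow(Add(Rational(139, 2), Mul(I, Pow(59734, Rational(1, 2)))), -1)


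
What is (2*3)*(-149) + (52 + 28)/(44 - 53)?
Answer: -8126/9 ≈ -902.89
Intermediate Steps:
(2*3)*(-149) + (52 + 28)/(44 - 53) = 6*(-149) + 80/(-9) = -894 + 80*(-⅑) = -894 - 80/9 = -8126/9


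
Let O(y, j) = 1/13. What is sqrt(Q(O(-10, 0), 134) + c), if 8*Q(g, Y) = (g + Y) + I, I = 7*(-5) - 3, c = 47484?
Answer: sqrt(128429210)/52 ≈ 217.94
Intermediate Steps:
I = -38 (I = -35 - 3 = -38)
O(y, j) = 1/13
Q(g, Y) = -19/4 + Y/8 + g/8 (Q(g, Y) = ((g + Y) - 38)/8 = ((Y + g) - 38)/8 = (-38 + Y + g)/8 = -19/4 + Y/8 + g/8)
sqrt(Q(O(-10, 0), 134) + c) = sqrt((-19/4 + (1/8)*134 + (1/8)*(1/13)) + 47484) = sqrt((-19/4 + 67/4 + 1/104) + 47484) = sqrt(1249/104 + 47484) = sqrt(4939585/104) = sqrt(128429210)/52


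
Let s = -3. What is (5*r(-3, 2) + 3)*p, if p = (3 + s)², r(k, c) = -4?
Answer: 0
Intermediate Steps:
p = 0 (p = (3 - 3)² = 0² = 0)
(5*r(-3, 2) + 3)*p = (5*(-4) + 3)*0 = (-20 + 3)*0 = -17*0 = 0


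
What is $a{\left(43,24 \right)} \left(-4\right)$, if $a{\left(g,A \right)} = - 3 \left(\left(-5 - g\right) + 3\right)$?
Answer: $-540$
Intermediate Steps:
$a{\left(g,A \right)} = 6 + 3 g$ ($a{\left(g,A \right)} = - 3 \left(-2 - g\right) = 6 + 3 g$)
$a{\left(43,24 \right)} \left(-4\right) = \left(6 + 3 \cdot 43\right) \left(-4\right) = \left(6 + 129\right) \left(-4\right) = 135 \left(-4\right) = -540$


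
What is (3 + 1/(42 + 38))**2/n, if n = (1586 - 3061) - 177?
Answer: -58081/10572800 ≈ -0.0054934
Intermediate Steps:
n = -1652 (n = -1475 - 177 = -1652)
(3 + 1/(42 + 38))**2/n = (3 + 1/(42 + 38))**2/(-1652) = (3 + 1/80)**2*(-1/1652) = (241/80)**2*(-1/1652) = (58081/6400)*(-1/1652) = -58081/10572800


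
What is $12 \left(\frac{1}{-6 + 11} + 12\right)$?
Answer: $\frac{732}{5} \approx 146.4$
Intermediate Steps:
$12 \left(\frac{1}{-6 + 11} + 12\right) = 12 \left(\frac{1}{5} + 12\right) = 12 \cdot \frac{61}{5} = \frac{732}{5}$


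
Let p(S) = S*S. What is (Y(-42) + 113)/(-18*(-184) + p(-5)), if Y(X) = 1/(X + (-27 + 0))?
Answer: 7796/230253 ≈ 0.033858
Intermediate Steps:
Y(X) = 1/(-27 + X) (Y(X) = 1/(X - 27) = 1/(-27 + X))
p(S) = S**2
(Y(-42) + 113)/(-18*(-184) + p(-5)) = (1/(-27 - 42) + 113)/(-18*(-184) + (-5)**2) = (1/(-69) + 113)/(3312 + 25) = (-1/69 + 113)/3337 = (7796/69)*(1/3337) = 7796/230253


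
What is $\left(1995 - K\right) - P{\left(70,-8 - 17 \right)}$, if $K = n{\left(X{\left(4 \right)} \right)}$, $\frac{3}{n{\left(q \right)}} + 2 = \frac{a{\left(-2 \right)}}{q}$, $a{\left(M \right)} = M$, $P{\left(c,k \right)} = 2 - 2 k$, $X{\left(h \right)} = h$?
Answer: $\frac{9721}{5} \approx 1944.2$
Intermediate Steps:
$n{\left(q \right)} = \frac{3}{-2 - \frac{2}{q}}$
$K = - \frac{6}{5}$ ($K = \left(-3\right) 4 \frac{1}{2 + 2 \cdot 4} = \left(-3\right) 4 \frac{1}{2 + 8} = \left(-3\right) 4 \cdot \frac{1}{10} = - \frac{6}{5} \approx -1.2$)
$\left(1995 - K\right) - P{\left(70,-8 - 17 \right)} = \left(1995 - - \frac{6}{5}\right) - \left(2 - 2 \left(-8 - 17\right)\right) = \left(1995 + \frac{6}{5}\right) - \left(2 - -50\right) = \frac{9981}{5} - \left(2 + 50\right) = \frac{9981}{5} - 52 = \frac{9721}{5}$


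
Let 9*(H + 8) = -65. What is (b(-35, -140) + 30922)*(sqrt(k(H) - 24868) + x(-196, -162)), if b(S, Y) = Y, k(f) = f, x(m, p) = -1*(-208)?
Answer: 6402656 + 30782*I*sqrt(223949)/3 ≈ 6.4027e+6 + 4.8557e+6*I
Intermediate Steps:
H = -137/9 (H = -8 + (1/9)*(-65) = -8 - 65/9 = -137/9 ≈ -15.222)
x(m, p) = 208
(b(-35, -140) + 30922)*(sqrt(k(H) - 24868) + x(-196, -162)) = (-140 + 30922)*(sqrt(-137/9 - 24868) + 208) = 30782*(sqrt(-223949/9) + 208) = 30782*(I*sqrt(223949)/3 + 208) = 30782*(208 + I*sqrt(223949)/3) = 6402656 + 30782*I*sqrt(223949)/3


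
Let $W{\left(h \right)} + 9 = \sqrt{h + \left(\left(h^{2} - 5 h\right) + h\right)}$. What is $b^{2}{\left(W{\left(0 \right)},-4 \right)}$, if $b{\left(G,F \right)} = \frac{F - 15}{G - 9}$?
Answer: $\frac{361}{324} \approx 1.1142$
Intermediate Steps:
$W{\left(h \right)} = -9 + \sqrt{h^{2} - 3 h}$ ($W{\left(h \right)} = -9 + \sqrt{h + \left(\left(h^{2} - 5 h\right) + h\right)} = -9 + \sqrt{h + \left(h^{2} - 4 h\right)} = -9 + \sqrt{h^{2} - 3 h}$)
$b{\left(G,F \right)} = \frac{-15 + F}{-9 + G}$
$b^{2}{\left(W{\left(0 \right)},-4 \right)} = \left(\frac{-15 - 4}{-9 - \left(9 - \sqrt{0 \left(-3 + 0\right)}\right)}\right)^{2} = \left(\frac{1}{-9 - \left(9 - \sqrt{0 \left(-3\right)}\right)} \left(-19\right)\right)^{2} = \left(\frac{1}{-9 - \left(9 - \sqrt{0}\right)} \left(-19\right)\right)^{2} = \left(\frac{1}{-9 + \left(-9 + 0\right)} \left(-19\right)\right)^{2} = \left(\frac{1}{-9 - 9} \left(-19\right)\right)^{2} = \left(\frac{1}{-18} \left(-19\right)\right)^{2} = \left(\left(- \frac{1}{18}\right) \left(-19\right)\right)^{2} = \left(\frac{19}{18}\right)^{2} = \frac{361}{324}$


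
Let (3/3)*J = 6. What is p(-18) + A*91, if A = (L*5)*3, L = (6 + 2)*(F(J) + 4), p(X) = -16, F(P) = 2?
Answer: 65504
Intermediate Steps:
J = 6
L = 48 (L = (6 + 2)*(2 + 4) = 8*6 = 48)
A = 720 (A = (48*5)*3 = 240*3 = 720)
p(-18) + A*91 = -16 + 720*91 = -16 + 65520 = 65504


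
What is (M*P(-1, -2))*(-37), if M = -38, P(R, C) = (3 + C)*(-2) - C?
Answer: 0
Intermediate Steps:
P(R, C) = -6 - 3*C (P(R, C) = (-6 - 2*C) - C = -6 - 3*C)
(M*P(-1, -2))*(-37) = -38*(-6 - 3*(-2))*(-37) = -38*(-6 + 6)*(-37) = -38*0*(-37) = 0*(-37) = 0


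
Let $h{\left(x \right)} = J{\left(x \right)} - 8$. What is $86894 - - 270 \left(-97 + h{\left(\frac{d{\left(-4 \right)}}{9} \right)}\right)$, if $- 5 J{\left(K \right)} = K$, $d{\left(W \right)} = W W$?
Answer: $58448$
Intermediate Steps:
$d{\left(W \right)} = W^{2}$
$J{\left(K \right)} = - \frac{K}{5}$
$h{\left(x \right)} = -8 - \frac{x}{5}$ ($h{\left(x \right)} = - \frac{x}{5} - 8 = -8 - \frac{x}{5}$)
$86894 - - 270 \left(-97 + h{\left(\frac{d{\left(-4 \right)}}{9} \right)}\right) = 86894 - - 270 \left(-97 - \left(8 + \frac{\left(-4\right)^{2} \cdot \frac{1}{9}}{5}\right)\right) = 86894 - - 270 \left(-97 - \left(8 + \frac{16 \cdot \frac{1}{9}}{5}\right)\right) = 86894 - - 270 \left(-97 - \frac{376}{45}\right) = 86894 - \left(-270\right) \left(- \frac{4741}{45}\right) = 86894 - 28446 = 58448$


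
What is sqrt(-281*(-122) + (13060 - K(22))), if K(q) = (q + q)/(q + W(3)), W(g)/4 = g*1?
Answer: 2*sqrt(3420366)/17 ≈ 217.58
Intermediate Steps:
W(g) = 4*g (W(g) = 4*(g*1) = 4*g)
K(q) = 2*q/(12 + q) (K(q) = (q + q)/(q + 4*3) = (2*q)/(q + 12) = (2*q)/(12 + q) = 2*q/(12 + q))
sqrt(-281*(-122) + (13060 - K(22))) = sqrt(-281*(-122) + (13060 - 2*22/(12 + 22))) = sqrt(34282 + (13060 - 2*22/34)) = sqrt(34282 + (13060 - 1*22/17)) = sqrt(34282 + (13060 - 22/17)) = sqrt(34282 + 221998/17) = sqrt(804792/17) = 2*sqrt(3420366)/17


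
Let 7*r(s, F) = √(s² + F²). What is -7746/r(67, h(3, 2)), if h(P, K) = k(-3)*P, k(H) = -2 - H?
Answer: -27111*√4498/2249 ≈ -808.47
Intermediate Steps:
h(P, K) = P (h(P, K) = (-2 - 1*(-3))*P = (-2 + 3)*P = 1*P = P)
r(s, F) = √(F² + s²)/7 (r(s, F) = √(s² + F²)/7 = √(F² + s²)/7)
-7746/r(67, h(3, 2)) = -7746*7/√(3² + 67²) = -7746*7/√(9 + 4489) = -7746*7*√4498/4498 = -27111*√4498/2249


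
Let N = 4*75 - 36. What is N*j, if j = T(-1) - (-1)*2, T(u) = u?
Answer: 264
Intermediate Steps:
N = 264 (N = 300 - 36 = 264)
j = 1 (j = -1 - (-1)*2 = -1 - 1*(-2) = -1 + 2 = 1)
N*j = 264*1 = 264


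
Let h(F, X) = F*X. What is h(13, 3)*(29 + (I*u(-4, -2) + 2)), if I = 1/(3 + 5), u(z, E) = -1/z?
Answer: 38727/32 ≈ 1210.2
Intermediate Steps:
I = ⅛ (I = 1/8 = ⅛ ≈ 0.12500)
h(13, 3)*(29 + (I*u(-4, -2) + 2)) = (13*3)*(29 + ((-1/(-4))/8 + 2)) = 39*(29 + ((-1*(-¼))/8 + 2)) = 39*(29 + ((⅛)*(¼) + 2)) = 39*(29 + (1/32 + 2)) = 39*(29 + 65/32) = 39*(993/32) = 38727/32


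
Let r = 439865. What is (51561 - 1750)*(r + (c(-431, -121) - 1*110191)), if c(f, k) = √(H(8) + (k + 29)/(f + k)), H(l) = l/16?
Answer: 16421391614 + 49811*√6/3 ≈ 1.6421e+10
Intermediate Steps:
H(l) = l/16 (H(l) = l*(1/16) = l/16)
c(f, k) = √(½ + (29 + k)/(f + k)) (c(f, k) = √((1/16)*8 + (k + 29)/(f + k)) = √(½ + (29 + k)/(f + k)))
(51561 - 1750)*(r + (c(-431, -121) - 1*110191)) = (51561 - 1750)*(439865 + (√2*√((58 - 431 + 3*(-121))/(-431 - 121))/2 - 1*110191)) = 49811*(439865 + (√2*√((58 - 431 - 363)/(-552))/2 - 110191)) = 49811*(439865 + (√2*√(-1/552*(-736))/2 - 110191)) = 49811*(439865 + (√2*√(4/3)/2 - 110191)) = 49811*(439865 + (√2*(2*√3/3)/2 - 110191)) = 49811*(439865 + (√6/3 - 110191)) = 49811*(439865 + (-110191 + √6/3)) = 49811*(329674 + √6/3) = 16421391614 + 49811*√6/3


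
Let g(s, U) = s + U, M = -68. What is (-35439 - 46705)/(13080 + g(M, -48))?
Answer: -20536/3241 ≈ -6.3363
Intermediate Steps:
g(s, U) = U + s
(-35439 - 46705)/(13080 + g(M, -48)) = (-35439 - 46705)/(13080 + (-48 - 68)) = -82144/(13080 - 116) = -82144/12964 = -82144*1/12964 = -20536/3241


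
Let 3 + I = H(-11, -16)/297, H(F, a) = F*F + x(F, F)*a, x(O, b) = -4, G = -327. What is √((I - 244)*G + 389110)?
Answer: 8*√7991819/33 ≈ 685.33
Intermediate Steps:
H(F, a) = F² - 4*a (H(F, a) = F*F - 4*a = F² - 4*a)
I = -706/297 (I = -3 + ((-11)² - 4*(-16))/297 = -3 + (121 + 64)*(1/297) = -3 + 185*(1/297) = -3 + 185/297 = -706/297 ≈ -2.3771)
√((I - 244)*G + 389110) = √((-706/297 - 244)*(-327) + 389110) = √(-73174/297*(-327) + 389110) = √(7975966/99 + 389110) = √(46497856/99) = 8*√7991819/33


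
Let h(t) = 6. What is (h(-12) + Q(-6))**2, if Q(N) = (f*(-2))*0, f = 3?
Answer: 36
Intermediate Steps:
Q(N) = 0 (Q(N) = (3*(-2))*0 = -6*0 = 0)
(h(-12) + Q(-6))**2 = (6 + 0)**2 = 6**2 = 36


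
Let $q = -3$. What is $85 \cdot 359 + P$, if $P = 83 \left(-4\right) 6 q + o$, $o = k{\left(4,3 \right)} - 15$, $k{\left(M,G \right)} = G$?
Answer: $36479$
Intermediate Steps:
$o = -12$ ($o = 3 - 15 = -12$)
$P = 5964$ ($P = 83 \left(-4\right) 6 \left(-3\right) - 12 = 83 \left(\left(-24\right) \left(-3\right)\right) - 12 = 83 \cdot 72 - 12 = 5976 - 12 = 5964$)
$85 \cdot 359 + P = 85 \cdot 359 + 5964 = 30515 + 5964 = 36479$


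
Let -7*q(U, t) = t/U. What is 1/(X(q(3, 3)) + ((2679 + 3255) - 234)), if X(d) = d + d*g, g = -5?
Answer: 7/39904 ≈ 0.00017542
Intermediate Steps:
q(U, t) = -t/(7*U)
X(d) = -4*d (X(d) = d + d*(-5) = d - 5*d = -4*d)
1/(X(q(3, 3)) + ((2679 + 3255) - 234)) = 1/(-(-4)*3/(7*3) + ((2679 + 3255) - 234)) = 1/(-(-4)*3/(7*3) + (5934 - 234)) = 1/(-4*(-1/7) + 5700) = 1/(4/7 + 5700) = 1/(39904/7) = 7/39904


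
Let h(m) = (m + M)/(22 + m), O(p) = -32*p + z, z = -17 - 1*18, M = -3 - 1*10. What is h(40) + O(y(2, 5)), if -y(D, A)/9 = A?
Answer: 87137/62 ≈ 1405.4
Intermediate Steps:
M = -13 (M = -3 - 10 = -13)
y(D, A) = -9*A
z = -35 (z = -17 - 18 = -35)
O(p) = -35 - 32*p (O(p) = -32*p - 35 = -35 - 32*p)
h(m) = (-13 + m)/(22 + m) (h(m) = (m - 13)/(22 + m) = (-13 + m)/(22 + m))
h(40) + O(y(2, 5)) = (-13 + 40)/(22 + 40) + (-35 - (-288)*5) = 27/62 + (-35 - 32*(-45)) = (1/62)*27 + (-35 + 1440) = 27/62 + 1405 = 87137/62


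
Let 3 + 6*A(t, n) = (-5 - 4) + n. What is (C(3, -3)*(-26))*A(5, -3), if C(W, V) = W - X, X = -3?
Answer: 390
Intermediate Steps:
A(t, n) = -2 + n/6 (A(t, n) = -½ + ((-5 - 4) + n)/6 = -½ + (-9 + n)/6 = -½ + (-3/2 + n/6) = -2 + n/6)
C(W, V) = 3 + W (C(W, V) = W - 1*(-3) = W + 3 = 3 + W)
(C(3, -3)*(-26))*A(5, -3) = ((3 + 3)*(-26))*(-2 + (⅙)*(-3)) = (6*(-26))*(-2 - ½) = -156*(-5/2) = 390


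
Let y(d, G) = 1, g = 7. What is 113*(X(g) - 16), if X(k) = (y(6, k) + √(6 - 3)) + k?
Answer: -904 + 113*√3 ≈ -708.28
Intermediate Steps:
X(k) = 1 + k + √3 (X(k) = (1 + √(6 - 3)) + k = (1 + √3) + k = 1 + k + √3)
113*(X(g) - 16) = 113*((1 + 7 + √3) - 16) = 113*((8 + √3) - 16) = 113*(-8 + √3) = -904 + 113*√3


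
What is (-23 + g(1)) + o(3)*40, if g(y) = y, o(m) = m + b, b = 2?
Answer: 178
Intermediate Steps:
o(m) = 2 + m (o(m) = m + 2 = 2 + m)
(-23 + g(1)) + o(3)*40 = (-23 + 1) + (2 + 3)*40 = -22 + 5*40 = -22 + 200 = 178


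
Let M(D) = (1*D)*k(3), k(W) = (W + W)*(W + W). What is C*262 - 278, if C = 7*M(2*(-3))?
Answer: -396422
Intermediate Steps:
k(W) = 4*W**2 (k(W) = (2*W)*(2*W) = 4*W**2)
M(D) = 36*D (M(D) = (1*D)*(4*3**2) = D*(4*9) = D*36 = 36*D)
C = -1512 (C = 7*(36*(2*(-3))) = 7*(36*(-6)) = 7*(-216) = -1512)
C*262 - 278 = -1512*262 - 278 = -396144 - 278 = -396422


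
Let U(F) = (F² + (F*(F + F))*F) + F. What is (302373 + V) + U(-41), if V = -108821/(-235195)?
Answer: 39082697166/235195 ≈ 1.6617e+5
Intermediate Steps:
V = 108821/235195 (V = -108821*(-1/235195) = 108821/235195 ≈ 0.46268)
U(F) = F + F² + 2*F³ (U(F) = (F² + (F*(2*F))*F) + F = (F² + (2*F²)*F) + F = (F² + 2*F³) + F = F + F² + 2*F³)
(302373 + V) + U(-41) = (302373 + 108821/235195) - 41*(1 - 41 + 2*(-41)²) = 71116726556/235195 - 41*(1 - 41 + 2*1681) = 71116726556/235195 - 41*(1 - 41 + 3362) = 71116726556/235195 - 41*3322 = 71116726556/235195 - 136202 = 39082697166/235195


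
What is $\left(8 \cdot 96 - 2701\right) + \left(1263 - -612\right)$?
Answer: $-58$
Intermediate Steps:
$\left(8 \cdot 96 - 2701\right) + \left(1263 - -612\right) = \left(768 - 2701\right) + \left(1263 + 612\right) = -1933 + 1875 = -58$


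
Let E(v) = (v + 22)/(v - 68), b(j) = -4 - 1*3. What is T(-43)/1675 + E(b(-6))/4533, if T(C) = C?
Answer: -195254/7592775 ≈ -0.025716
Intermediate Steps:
b(j) = -7 (b(j) = -4 - 3 = -7)
E(v) = (22 + v)/(-68 + v)
T(-43)/1675 + E(b(-6))/4533 = -43/1675 + ((22 - 7)/(-68 - 7))/4533 = -43*1/1675 + (15/(-75))*(1/4533) = -43/1675 - 1/75*15*(1/4533) = -43/1675 - 1/5*1/4533 = -43/1675 - 1/22665 = -195254/7592775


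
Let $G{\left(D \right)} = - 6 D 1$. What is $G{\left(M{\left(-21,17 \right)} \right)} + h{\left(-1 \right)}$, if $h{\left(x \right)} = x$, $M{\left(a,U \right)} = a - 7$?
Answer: $167$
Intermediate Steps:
$M{\left(a,U \right)} = -7 + a$
$G{\left(D \right)} = - 6 D$
$G{\left(M{\left(-21,17 \right)} \right)} + h{\left(-1 \right)} = - 6 \left(-7 - 21\right) - 1 = \left(-6\right) \left(-28\right) - 1 = 168 - 1 = 167$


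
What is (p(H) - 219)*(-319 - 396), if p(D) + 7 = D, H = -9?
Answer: 168025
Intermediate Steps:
p(D) = -7 + D
(p(H) - 219)*(-319 - 396) = ((-7 - 9) - 219)*(-319 - 396) = (-16 - 219)*(-715) = -235*(-715) = 168025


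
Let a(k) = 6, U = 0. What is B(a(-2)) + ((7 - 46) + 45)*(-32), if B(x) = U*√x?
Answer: -192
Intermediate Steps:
B(x) = 0 (B(x) = 0*√x = 0)
B(a(-2)) + ((7 - 46) + 45)*(-32) = 0 + ((7 - 46) + 45)*(-32) = 0 + (-39 + 45)*(-32) = 0 + 6*(-32) = 0 - 192 = -192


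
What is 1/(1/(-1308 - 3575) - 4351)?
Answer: -4883/21245934 ≈ -0.00022983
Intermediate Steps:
1/(1/(-1308 - 3575) - 4351) = 1/(1/(-4883) - 4351) = 1/(-1/4883 - 4351) = 1/(-21245934/4883) = -4883/21245934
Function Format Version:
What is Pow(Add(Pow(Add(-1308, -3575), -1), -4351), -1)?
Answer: Rational(-4883, 21245934) ≈ -0.00022983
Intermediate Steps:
Pow(Add(Pow(Add(-1308, -3575), -1), -4351), -1) = Pow(Add(Pow(-4883, -1), -4351), -1) = Pow(Add(Rational(-1, 4883), -4351), -1) = Pow(Rational(-21245934, 4883), -1) = Rational(-4883, 21245934)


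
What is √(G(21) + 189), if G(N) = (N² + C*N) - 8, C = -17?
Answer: √265 ≈ 16.279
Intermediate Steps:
G(N) = -8 + N² - 17*N (G(N) = (N² - 17*N) - 8 = -8 + N² - 17*N)
√(G(21) + 189) = √((-8 + 21² - 17*21) + 189) = √((-8 + 441 - 357) + 189) = √(76 + 189) = √265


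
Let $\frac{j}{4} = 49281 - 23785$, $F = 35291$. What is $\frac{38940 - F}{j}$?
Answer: $\frac{3649}{101984} \approx 0.03578$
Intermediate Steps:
$j = 101984$ ($j = 4 \left(49281 - 23785\right) = 4 \cdot 25496 = 101984$)
$\frac{38940 - F}{j} = \frac{38940 - 35291}{101984} = \left(38940 - 35291\right) \frac{1}{101984} = 3649 \cdot \frac{1}{101984} = \frac{3649}{101984}$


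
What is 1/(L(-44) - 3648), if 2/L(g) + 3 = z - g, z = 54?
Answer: -95/346558 ≈ -0.00027412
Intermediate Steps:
L(g) = 2/(51 - g) (L(g) = 2/(-3 + (54 - g)) = 2/(51 - g))
1/(L(-44) - 3648) = 1/(-2/(-51 - 44) - 3648) = 1/(-2/(-95) - 3648) = 1/(-2*(-1/95) - 3648) = 1/(2/95 - 3648) = 1/(-346558/95) = -95/346558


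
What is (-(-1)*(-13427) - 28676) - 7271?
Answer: -49374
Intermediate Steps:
(-(-1)*(-13427) - 28676) - 7271 = (-1*13427 - 28676) - 7271 = (-13427 - 28676) - 7271 = -42103 - 7271 = -49374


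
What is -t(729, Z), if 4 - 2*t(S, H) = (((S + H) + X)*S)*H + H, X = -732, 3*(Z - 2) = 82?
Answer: 844706/3 ≈ 2.8157e+5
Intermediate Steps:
Z = 88/3 (Z = 2 + (⅓)*82 = 2 + 82/3 = 88/3 ≈ 29.333)
t(S, H) = 2 - H/2 - H*S*(-732 + H + S)/2 (t(S, H) = 2 - ((((S + H) - 732)*S)*H + H)/2 = 2 - ((((H + S) - 732)*S)*H + H)/2 = 2 - (((-732 + H + S)*S)*H + H)/2 = 2 - ((S*(-732 + H + S))*H + H)/2 = 2 - (H*S*(-732 + H + S) + H)/2 = 2 - (H + H*S*(-732 + H + S))/2 = 2 + (-H/2 - H*S*(-732 + H + S)/2) = 2 - H/2 - H*S*(-732 + H + S)/2)
-t(729, Z) = -(2 - ½*88/3 + 366*(88/3)*729 - ½*88/3*729² - ½*729*(88/3)²) = -(2 - 44/3 + 7826544 - ½*88/3*531441 - ½*729*7744/9) = -(2 - 44/3 + 7826544 - 7794468 - 313632) = -1*(-844706/3) = 844706/3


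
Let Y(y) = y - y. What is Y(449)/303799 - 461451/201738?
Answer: -153817/67246 ≈ -2.2874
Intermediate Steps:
Y(y) = 0
Y(449)/303799 - 461451/201738 = 0/303799 - 461451/201738 = 0*(1/303799) - 461451*1/201738 = 0 - 153817/67246 = -153817/67246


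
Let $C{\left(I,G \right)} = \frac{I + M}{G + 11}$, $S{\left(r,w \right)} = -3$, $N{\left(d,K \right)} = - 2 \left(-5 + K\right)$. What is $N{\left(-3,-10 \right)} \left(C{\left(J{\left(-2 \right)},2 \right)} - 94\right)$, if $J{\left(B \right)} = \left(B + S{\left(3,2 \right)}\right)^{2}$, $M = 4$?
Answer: $- \frac{35790}{13} \approx -2753.1$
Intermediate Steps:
$N{\left(d,K \right)} = 10 - 2 K$
$J{\left(B \right)} = \left(-3 + B\right)^{2}$ ($J{\left(B \right)} = \left(B - 3\right)^{2} = \left(-3 + B\right)^{2}$)
$C{\left(I,G \right)} = \frac{4 + I}{11 + G}$ ($C{\left(I,G \right)} = \frac{I + 4}{G + 11} = \frac{4 + I}{11 + G}$)
$N{\left(-3,-10 \right)} \left(C{\left(J{\left(-2 \right)},2 \right)} - 94\right) = \left(10 - -20\right) \left(\frac{4 + \left(-3 - 2\right)^{2}}{11 + 2} - 94\right) = \left(10 + 20\right) \left(\frac{4 + \left(-5\right)^{2}}{13} - 94\right) = 30 \left(\frac{4 + 25}{13} - 94\right) = 30 \left(\frac{1}{13} \cdot 29 - 94\right) = 30 \left(\frac{29}{13} - 94\right) = 30 \left(- \frac{1193}{13}\right) = - \frac{35790}{13}$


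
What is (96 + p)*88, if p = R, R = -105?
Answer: -792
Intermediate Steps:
p = -105
(96 + p)*88 = (96 - 105)*88 = -9*88 = -792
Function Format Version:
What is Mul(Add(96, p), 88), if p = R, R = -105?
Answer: -792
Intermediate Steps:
p = -105
Mul(Add(96, p), 88) = Mul(Add(96, -105), 88) = Mul(-9, 88) = -792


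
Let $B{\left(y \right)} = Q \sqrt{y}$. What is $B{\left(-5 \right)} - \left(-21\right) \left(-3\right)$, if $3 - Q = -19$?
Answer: $-63 + 22 i \sqrt{5} \approx -63.0 + 49.193 i$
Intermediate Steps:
$Q = 22$ ($Q = 3 - -19 = 3 + 19 = 22$)
$B{\left(y \right)} = 22 \sqrt{y}$
$B{\left(-5 \right)} - \left(-21\right) \left(-3\right) = 22 \sqrt{-5} - \left(-21\right) \left(-3\right) = 22 i \sqrt{5} - 63 = -63 + 22 i \sqrt{5}$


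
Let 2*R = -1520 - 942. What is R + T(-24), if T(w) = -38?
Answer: -1269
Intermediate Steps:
R = -1231 (R = (-1520 - 942)/2 = (½)*(-2462) = -1231)
R + T(-24) = -1231 - 38 = -1269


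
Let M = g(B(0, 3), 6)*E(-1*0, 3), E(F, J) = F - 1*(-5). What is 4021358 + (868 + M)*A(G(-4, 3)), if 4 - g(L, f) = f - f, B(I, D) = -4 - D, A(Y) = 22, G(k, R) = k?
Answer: 4040894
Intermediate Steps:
g(L, f) = 4 (g(L, f) = 4 - (f - f) = 4 - 1*0 = 4 + 0 = 4)
E(F, J) = 5 + F (E(F, J) = F + 5 = 5 + F)
M = 20 (M = 4*(5 - 1*0) = 4*(5 + 0) = 4*5 = 20)
4021358 + (868 + M)*A(G(-4, 3)) = 4021358 + (868 + 20)*22 = 4021358 + 888*22 = 4021358 + 19536 = 4040894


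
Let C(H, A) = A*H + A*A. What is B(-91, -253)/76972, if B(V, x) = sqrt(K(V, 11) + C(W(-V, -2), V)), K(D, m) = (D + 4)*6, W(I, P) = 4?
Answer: sqrt(7395)/76972 ≈ 0.0011172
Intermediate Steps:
K(D, m) = 24 + 6*D (K(D, m) = (4 + D)*6 = 24 + 6*D)
C(H, A) = A**2 + A*H (C(H, A) = A*H + A**2 = A**2 + A*H)
B(V, x) = sqrt(24 + 6*V + V*(4 + V)) (B(V, x) = sqrt((24 + 6*V) + V*(V + 4)) = sqrt((24 + 6*V) + V*(4 + V)) = sqrt(24 + 6*V + V*(4 + V)))
B(-91, -253)/76972 = sqrt(24 + (-91)**2 + 10*(-91))/76972 = sqrt(24 + 8281 - 910)*(1/76972) = sqrt(7395)*(1/76972) = sqrt(7395)/76972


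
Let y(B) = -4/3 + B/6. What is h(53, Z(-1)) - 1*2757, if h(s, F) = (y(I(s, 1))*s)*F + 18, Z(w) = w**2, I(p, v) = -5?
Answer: -17123/6 ≈ -2853.8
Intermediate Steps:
y(B) = -4/3 + B/6 (y(B) = -4*1/3 + B*(1/6) = -4/3 + B/6)
h(s, F) = 18 - 13*F*s/6 (h(s, F) = ((-4/3 + (1/6)*(-5))*s)*F + 18 = ((-4/3 - 5/6)*s)*F + 18 = (-13*s/6)*F + 18 = -13*F*s/6 + 18 = 18 - 13*F*s/6)
h(53, Z(-1)) - 1*2757 = (18 - 13/6*(-1)**2*53) - 1*2757 = (18 - 13/6*1*53) - 2757 = (18 - 689/6) - 2757 = -581/6 - 2757 = -17123/6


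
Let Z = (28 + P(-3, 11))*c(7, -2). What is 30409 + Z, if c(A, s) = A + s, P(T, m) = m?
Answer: 30604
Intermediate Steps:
Z = 195 (Z = (28 + 11)*(7 - 2) = 39*5 = 195)
30409 + Z = 30409 + 195 = 30604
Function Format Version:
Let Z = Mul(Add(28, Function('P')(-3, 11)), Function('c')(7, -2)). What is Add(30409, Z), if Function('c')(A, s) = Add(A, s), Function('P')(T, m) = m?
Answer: 30604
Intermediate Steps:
Z = 195 (Z = Mul(Add(28, 11), Add(7, -2)) = Mul(39, 5) = 195)
Add(30409, Z) = Add(30409, 195) = 30604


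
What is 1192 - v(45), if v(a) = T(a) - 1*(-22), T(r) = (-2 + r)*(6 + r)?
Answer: -1023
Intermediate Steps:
v(a) = 10 + a² + 4*a (v(a) = (-12 + a² + 4*a) - 1*(-22) = (-12 + a² + 4*a) + 22 = 10 + a² + 4*a)
1192 - v(45) = 1192 - (10 + 45² + 4*45) = 1192 - (10 + 2025 + 180) = 1192 - 1*2215 = 1192 - 2215 = -1023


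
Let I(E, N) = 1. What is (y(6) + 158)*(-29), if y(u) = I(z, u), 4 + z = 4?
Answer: -4611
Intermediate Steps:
z = 0 (z = -4 + 4 = 0)
y(u) = 1
(y(6) + 158)*(-29) = (1 + 158)*(-29) = 159*(-29) = -4611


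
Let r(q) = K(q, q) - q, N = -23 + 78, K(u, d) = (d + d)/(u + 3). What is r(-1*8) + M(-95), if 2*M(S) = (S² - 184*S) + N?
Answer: 66456/5 ≈ 13291.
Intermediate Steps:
K(u, d) = 2*d/(3 + u) (K(u, d) = (2*d)/(3 + u) = 2*d/(3 + u))
N = 55
r(q) = -q + 2*q/(3 + q) (r(q) = 2*q/(3 + q) - q = -q + 2*q/(3 + q))
M(S) = 55/2 + S²/2 - 92*S (M(S) = ((S² - 184*S) + 55)/2 = (55 + S² - 184*S)/2 = 55/2 + S²/2 - 92*S)
r(-1*8) + M(-95) = (-1*8)*(-1 - (-1)*8)/(3 - 1*8) + (55/2 + (½)*(-95)² - 92*(-95)) = -8*(-1 - 1*(-8))/(3 - 8) + (55/2 + (½)*9025 + 8740) = -8*(-1 + 8)/(-5) + (55/2 + 9025/2 + 8740) = -8*(-⅕)*7 + 13280 = 56/5 + 13280 = 66456/5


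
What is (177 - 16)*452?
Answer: 72772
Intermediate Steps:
(177 - 16)*452 = 161*452 = 72772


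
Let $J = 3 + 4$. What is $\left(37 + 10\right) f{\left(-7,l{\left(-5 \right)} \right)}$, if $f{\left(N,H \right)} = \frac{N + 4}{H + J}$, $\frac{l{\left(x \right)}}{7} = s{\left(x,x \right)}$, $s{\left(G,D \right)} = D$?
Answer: $\frac{141}{28} \approx 5.0357$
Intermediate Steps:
$J = 7$
$l{\left(x \right)} = 7 x$
$f{\left(N,H \right)} = \frac{4 + N}{7 + H}$ ($f{\left(N,H \right)} = \frac{N + 4}{H + 7} = \frac{4 + N}{7 + H}$)
$\left(37 + 10\right) f{\left(-7,l{\left(-5 \right)} \right)} = \left(37 + 10\right) \frac{4 - 7}{7 + 7 \left(-5\right)} = 47 \frac{1}{7 - 35} \left(-3\right) = 47 \frac{1}{-28} \left(-3\right) = 47 \left(\left(- \frac{1}{28}\right) \left(-3\right)\right) = 47 \cdot \frac{3}{28} = \frac{141}{28}$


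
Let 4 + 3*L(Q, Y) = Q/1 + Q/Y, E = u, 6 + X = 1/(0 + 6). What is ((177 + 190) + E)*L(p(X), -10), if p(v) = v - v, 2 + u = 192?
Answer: -2228/3 ≈ -742.67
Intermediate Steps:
u = 190 (u = -2 + 192 = 190)
X = -35/6 (X = -6 + 1/(0 + 6) = -6 + 1/6 = -6 + ⅙ = -35/6 ≈ -5.8333)
E = 190
p(v) = 0
L(Q, Y) = -4/3 + Q/3 + Q/(3*Y) (L(Q, Y) = -4/3 + (Q/1 + Q/Y)/3 = -4/3 + (Q*1 + Q/Y)/3 = -4/3 + (Q + Q/Y)/3 = -4/3 + (Q/3 + Q/(3*Y)) = -4/3 + Q/3 + Q/(3*Y))
((177 + 190) + E)*L(p(X), -10) = ((177 + 190) + 190)*((⅓)*(0 - 10*(-4 + 0))/(-10)) = (367 + 190)*((⅓)*(-⅒)*(0 - 10*(-4))) = 557*((⅓)*(-⅒)*(0 + 40)) = 557*((⅓)*(-⅒)*40) = 557*(-4/3) = -2228/3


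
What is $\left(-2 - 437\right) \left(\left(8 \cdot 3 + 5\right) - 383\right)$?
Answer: $155406$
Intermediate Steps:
$\left(-2 - 437\right) \left(\left(8 \cdot 3 + 5\right) - 383\right) = - 439 \left(\left(24 + 5\right) - 383\right) = - 439 \left(29 - 383\right) = \left(-439\right) \left(-354\right) = 155406$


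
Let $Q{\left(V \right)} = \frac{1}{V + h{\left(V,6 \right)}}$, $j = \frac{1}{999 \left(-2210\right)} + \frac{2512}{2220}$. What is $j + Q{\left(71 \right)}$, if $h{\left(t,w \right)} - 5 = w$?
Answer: $\frac{51764699}{45259695} \approx 1.1437$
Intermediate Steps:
$h{\left(t,w \right)} = 5 + w$
$j = \frac{2498183}{2207790}$ ($j = \frac{1}{999} \left(- \frac{1}{2210}\right) + 2512 \cdot \frac{1}{2220} = - \frac{1}{2207790} + \frac{628}{555} = \frac{2498183}{2207790} \approx 1.1315$)
$Q{\left(V \right)} = \frac{1}{11 + V}$ ($Q{\left(V \right)} = \frac{1}{V + \left(5 + 6\right)} = \frac{1}{V + 11} = \frac{1}{11 + V}$)
$j + Q{\left(71 \right)} = \frac{2498183}{2207790} + \frac{1}{11 + 71} = \frac{2498183}{2207790} + \frac{1}{82} = \frac{51764699}{45259695}$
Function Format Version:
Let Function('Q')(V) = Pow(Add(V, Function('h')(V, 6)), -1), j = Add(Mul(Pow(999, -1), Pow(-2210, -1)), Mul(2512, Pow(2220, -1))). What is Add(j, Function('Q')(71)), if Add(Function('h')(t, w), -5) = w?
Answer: Rational(51764699, 45259695) ≈ 1.1437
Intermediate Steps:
Function('h')(t, w) = Add(5, w)
j = Rational(2498183, 2207790) (j = Add(Mul(Rational(1, 999), Rational(-1, 2210)), Mul(2512, Rational(1, 2220))) = Add(Rational(-1, 2207790), Rational(628, 555)) = Rational(2498183, 2207790) ≈ 1.1315)
Function('Q')(V) = Pow(Add(11, V), -1) (Function('Q')(V) = Pow(Add(V, Add(5, 6)), -1) = Pow(Add(V, 11), -1) = Pow(Add(11, V), -1))
Add(j, Function('Q')(71)) = Add(Rational(2498183, 2207790), Pow(Add(11, 71), -1)) = Add(Rational(2498183, 2207790), Pow(82, -1)) = Add(Rational(2498183, 2207790), Rational(1, 82)) = Rational(51764699, 45259695)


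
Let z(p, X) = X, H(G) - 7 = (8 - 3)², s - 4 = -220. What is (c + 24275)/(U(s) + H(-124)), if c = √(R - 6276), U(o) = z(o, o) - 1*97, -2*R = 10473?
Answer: -24275/281 - 5*I*√1842/562 ≈ -86.388 - 0.38184*I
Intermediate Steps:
s = -216 (s = 4 - 220 = -216)
H(G) = 32 (H(G) = 7 + (8 - 3)² = 7 + 5² = 7 + 25 = 32)
R = -10473/2 (R = -½*10473 = -10473/2 ≈ -5236.5)
U(o) = -97 + o (U(o) = o - 1*97 = o - 97 = -97 + o)
c = 5*I*√1842/2 (c = √(-10473/2 - 6276) = √(-23025/2) = 5*I*√1842/2 ≈ 107.3*I)
(c + 24275)/(U(s) + H(-124)) = (5*I*√1842/2 + 24275)/((-97 - 216) + 32) = (24275 + 5*I*√1842/2)/(-313 + 32) = (24275 + 5*I*√1842/2)/(-281) = (24275 + 5*I*√1842/2)*(-1/281) = -24275/281 - 5*I*√1842/562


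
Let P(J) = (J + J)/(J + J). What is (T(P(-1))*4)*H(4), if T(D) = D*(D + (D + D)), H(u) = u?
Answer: 48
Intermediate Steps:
P(J) = 1 (P(J) = (2*J)/((2*J)) = (2*J)*(1/(2*J)) = 1)
T(D) = 3*D² (T(D) = D*(D + 2*D) = D*(3*D) = 3*D²)
(T(P(-1))*4)*H(4) = ((3*1²)*4)*4 = ((3*1)*4)*4 = (3*4)*4 = 12*4 = 48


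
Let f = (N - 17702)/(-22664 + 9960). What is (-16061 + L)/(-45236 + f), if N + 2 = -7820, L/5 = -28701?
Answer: 506781616/143663155 ≈ 3.5276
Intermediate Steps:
L = -143505 (L = 5*(-28701) = -143505)
N = -7822 (N = -2 - 7820 = -7822)
f = 6381/3176 (f = (-7822 - 17702)/(-22664 + 9960) = -25524/(-12704) = -25524*(-1/12704) = 6381/3176 ≈ 2.0091)
(-16061 + L)/(-45236 + f) = (-16061 - 143505)/(-45236 + 6381/3176) = -159566/(-143663155/3176) = -159566*(-3176/143663155) = 506781616/143663155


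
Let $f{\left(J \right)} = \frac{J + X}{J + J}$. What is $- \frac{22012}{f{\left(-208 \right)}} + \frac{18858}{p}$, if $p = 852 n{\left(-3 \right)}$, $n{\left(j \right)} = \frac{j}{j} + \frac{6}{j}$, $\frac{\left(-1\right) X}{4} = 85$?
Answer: $- \frac{325503807}{19454} \approx -16732.0$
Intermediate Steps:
$X = -340$ ($X = \left(-4\right) 85 = -340$)
$n{\left(j \right)} = 1 + \frac{6}{j}$
$f{\left(J \right)} = \frac{-340 + J}{2 J}$ ($f{\left(J \right)} = \frac{J - 340}{J + J} = \frac{-340 + J}{2 J}$)
$p = -852$ ($p = 852 \frac{6 - 3}{-3} = 852 \left(\left(- \frac{1}{3}\right) 3\right) = 852 \left(-1\right) = -852$)
$- \frac{22012}{f{\left(-208 \right)}} + \frac{18858}{p} = - \frac{22012}{\frac{1}{2} \frac{1}{-208} \left(-340 - 208\right)} + \frac{18858}{-852} = - \frac{22012}{\frac{1}{2} \left(- \frac{1}{208}\right) \left(-548\right)} + 18858 \left(- \frac{1}{852}\right) = - \frac{22012}{\frac{137}{104}} - \frac{3143}{142} = \left(-22012\right) \frac{104}{137} - \frac{3143}{142} = - \frac{2289248}{137} - \frac{3143}{142} = - \frac{325503807}{19454}$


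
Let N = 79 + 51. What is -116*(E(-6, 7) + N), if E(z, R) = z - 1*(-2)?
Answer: -14616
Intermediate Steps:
E(z, R) = 2 + z (E(z, R) = z + 2 = 2 + z)
N = 130
-116*(E(-6, 7) + N) = -116*((2 - 6) + 130) = -116*(-4 + 130) = -116*126 = -14616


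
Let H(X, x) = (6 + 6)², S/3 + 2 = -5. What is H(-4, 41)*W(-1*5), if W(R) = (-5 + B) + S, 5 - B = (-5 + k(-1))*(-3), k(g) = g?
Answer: -5616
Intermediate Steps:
S = -21 (S = -6 + 3*(-5) = -6 - 15 = -21)
H(X, x) = 144 (H(X, x) = 12² = 144)
B = -13 (B = 5 - (-5 - 1)*(-3) = 5 - (-6)*(-3) = 5 - 1*18 = 5 - 18 = -13)
W(R) = -39 (W(R) = (-5 - 13) - 21 = -18 - 21 = -39)
H(-4, 41)*W(-1*5) = 144*(-39) = -5616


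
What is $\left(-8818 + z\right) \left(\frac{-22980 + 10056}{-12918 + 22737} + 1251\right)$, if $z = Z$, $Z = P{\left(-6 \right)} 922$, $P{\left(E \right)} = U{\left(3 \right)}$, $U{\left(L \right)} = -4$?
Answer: $- \frac{17050742930}{1091} \approx -1.5629 \cdot 10^{7}$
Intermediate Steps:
$P{\left(E \right)} = -4$
$Z = -3688$ ($Z = \left(-4\right) 922 = -3688$)
$z = -3688$
$\left(-8818 + z\right) \left(\frac{-22980 + 10056}{-12918 + 22737} + 1251\right) = \left(-8818 - 3688\right) \left(\frac{-22980 + 10056}{-12918 + 22737} + 1251\right) = - 12506 \left(- \frac{12924}{9819} + 1251\right) = - 12506 \left(\left(-12924\right) \frac{1}{9819} + 1251\right) = - 12506 \left(- \frac{1436}{1091} + 1251\right) = \left(-12506\right) \frac{1363405}{1091} = - \frac{17050742930}{1091}$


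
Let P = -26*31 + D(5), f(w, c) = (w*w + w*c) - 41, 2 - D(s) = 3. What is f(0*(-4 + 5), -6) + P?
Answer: -848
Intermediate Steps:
D(s) = -1 (D(s) = 2 - 1*3 = 2 - 3 = -1)
f(w, c) = -41 + w² + c*w (f(w, c) = (w² + c*w) - 41 = -41 + w² + c*w)
P = -807 (P = -26*31 - 1 = -806 - 1 = -807)
f(0*(-4 + 5), -6) + P = (-41 + (0*(-4 + 5))² - 0*(-4 + 5)) - 807 = (-41 + (0*1)² - 0) - 807 = (-41 + 0² - 6*0) - 807 = (-41 + 0 + 0) - 807 = -41 - 807 = -848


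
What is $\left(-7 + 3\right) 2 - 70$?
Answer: $-78$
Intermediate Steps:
$\left(-7 + 3\right) 2 - 70 = \left(-4\right) 2 - 70 = -8 - 70 = -78$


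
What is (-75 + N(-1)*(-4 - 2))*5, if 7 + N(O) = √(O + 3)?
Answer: -165 - 30*√2 ≈ -207.43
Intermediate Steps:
N(O) = -7 + √(3 + O) (N(O) = -7 + √(O + 3) = -7 + √(3 + O))
(-75 + N(-1)*(-4 - 2))*5 = (-75 + (-7 + √(3 - 1))*(-4 - 2))*5 = (-75 + (-7 + √2)*(-6))*5 = (-75 + (42 - 6*√2))*5 = (-33 - 6*√2)*5 = -165 - 30*√2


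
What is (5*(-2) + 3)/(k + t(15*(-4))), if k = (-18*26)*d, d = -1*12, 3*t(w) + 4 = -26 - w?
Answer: -7/5626 ≈ -0.0012442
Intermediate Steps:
t(w) = -10 - w/3 (t(w) = -4/3 + (-26 - w)/3 = -4/3 + (-26/3 - w/3) = -10 - w/3)
d = -12
k = 5616 (k = -18*26*(-12) = -468*(-12) = 5616)
(5*(-2) + 3)/(k + t(15*(-4))) = (5*(-2) + 3)/(5616 + (-10 - 5*(-4))) = (-10 + 3)/(5616 + (-10 - 1/3*(-60))) = -7/(5616 + (-10 + 20)) = -7/(5616 + 10) = -7/5626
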